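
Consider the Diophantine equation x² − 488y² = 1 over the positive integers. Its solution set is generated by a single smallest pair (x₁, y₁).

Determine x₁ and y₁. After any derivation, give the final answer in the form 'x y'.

√488 = [22; 11,44, …], period ℓ=2 (even) → k=1
k=0  a_k=22  p_k/q_k = 22/1
k=1  a_k=11  p_k/q_k = 243/11
fundamental: x₁=243, y₁=11  (since 59049 − 488·121 = 1)

243 11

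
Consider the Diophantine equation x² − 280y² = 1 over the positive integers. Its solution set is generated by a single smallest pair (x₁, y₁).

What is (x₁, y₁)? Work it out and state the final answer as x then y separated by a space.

251 15

√280 = [16; 1,2,1,2,1,32, …], period ℓ=6 (even) → k=5
k=0  a_k=16  p_k/q_k = 16/1
…
k=2  a_k=2  p_k/q_k = 50/3
k=3  a_k=1  p_k/q_k = 67/4
k=4  a_k=2  p_k/q_k = 184/11
k=5  a_k=1  p_k/q_k = 251/15
→ (251, 15).  Check: 251²=63001, 280·15²=63000, difference 1.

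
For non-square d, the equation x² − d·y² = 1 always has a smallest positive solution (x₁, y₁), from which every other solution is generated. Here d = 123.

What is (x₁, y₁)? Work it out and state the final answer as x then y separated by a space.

√123 = [11; 11,22, …], period ℓ=2 (even) → k=1
i=0: a=11 ⇒ p=11, q=1
i=1: a=11 ⇒ p=122, q=11
fundamental: x₁=122, y₁=11  (since 14884 − 123·121 = 1)

122 11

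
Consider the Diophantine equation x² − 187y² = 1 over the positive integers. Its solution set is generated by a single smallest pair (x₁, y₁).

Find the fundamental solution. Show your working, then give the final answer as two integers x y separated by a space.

√187 = [13; 1,2,13,2,1,26, …], period ℓ=6 (even) → k=5
a_0=13:  p_0=13·1+0=13,  q_0=13·0+1=1
a_1=1:  p_1=1·13+1=14,  q_1=1·1+0=1
…
a_3=13:  p_3=13·41+14=547,  q_3=13·3+1=40
a_4=2:  p_4=2·547+41=1135,  q_4=2·40+3=83
a_5=1:  p_5=1·1135+547=1682,  q_5=1·83+40=123
fundamental: x₁=1682, y₁=123  (since 2829124 − 187·15129 = 1)

1682 123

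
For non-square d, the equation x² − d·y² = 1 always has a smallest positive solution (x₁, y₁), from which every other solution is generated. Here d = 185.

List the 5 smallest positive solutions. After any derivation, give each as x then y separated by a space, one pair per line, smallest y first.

d=185: √d = [13; 1,1,1,1,26] (ℓ=5, odd), read p_9/q_9
a_0=13:  p_0=13·1+0=13,  q_0=13·0+1=1
a_1=1:  p_1=1·13+1=14,  q_1=1·1+0=1
a_2=1:  p_2=1·14+13=27,  q_2=1·1+1=2
a_3=1:  p_3=1·27+14=41,  q_3=1·2+1=3
a_4=1:  p_4=1·41+27=68,  q_4=1·3+2=5
…
a_7=1:  p_7=1·1877+1809=3686,  q_7=1·138+133=271
a_8=1:  p_8=1·3686+1877=5563,  q_8=1·271+138=409
a_9=1:  p_9=1·5563+3686=9249,  q_9=1·409+271=680
→ (9249, 680).  Check: 9249²=85544001, 185·680²=85544000, difference 1.
n=2: (9249,680)∘(9249,680) = (9249·9249+185·680·680, 9249·680+680·9249) = (171088001,12578640)
n=3: (171088001,12578640)∘(9249,680) = (9249·171088001+185·680·12578640, 9249·12578640+680·171088001) = (3164785833249,232679682040)
n=4: (3164785833249,232679682040)∘(9249,680) = (9249·3164785833249+185·680·232679682040, 9249·232679682040+680·3164785833249) = (58542208172352001,4304108745797280)
n=5: (58542208172352001,4304108745797280)∘(9249,680) = (9249·58542208172352001+185·680·4304108745797280, 9249·4304108745797280+680·58542208172352001) = (1082913763607381481249,79617403347078403400)

9249 680
171088001 12578640
3164785833249 232679682040
58542208172352001 4304108745797280
1082913763607381481249 79617403347078403400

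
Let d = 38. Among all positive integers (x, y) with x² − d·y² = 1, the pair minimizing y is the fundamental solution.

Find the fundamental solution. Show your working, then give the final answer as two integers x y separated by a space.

d=38: √d = [6; 6,12] (ℓ=2, even), read p_1/q_1
i=0: a=6 ⇒ p=6, q=1
i=1: a=6 ⇒ p=37, q=6
(x₁, y₁) = (37, 6);  37² − 38·6² = 1 ✓

37 6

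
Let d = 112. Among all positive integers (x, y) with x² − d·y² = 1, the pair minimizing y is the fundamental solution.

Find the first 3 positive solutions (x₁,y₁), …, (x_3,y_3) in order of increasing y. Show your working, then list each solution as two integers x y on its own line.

127 12
32257 3048
8193151 774180

√112 → a₀=10, period (1,1,2,1,1,20); ℓ=6 even so k=5
a_0=10:  p_0=10·1+0=10,  q_0=10·0+1=1
a_1=1:  p_1=1·10+1=11,  q_1=1·1+0=1
a_2=1:  p_2=1·11+10=21,  q_2=1·1+1=2
…
a_4=1:  p_4=1·53+21=74,  q_4=1·5+2=7
a_5=1:  p_5=1·74+53=127,  q_5=1·7+5=12
(x₁, y₁) = (127, 12);  127² − 112·12² = 1 ✓
(x_2, y_2) = (127·127 + 112·12·12, 127·12 + 12·127) = (32257, 3048)
(x_3, y_3) = (127·32257 + 112·12·3048, 127·3048 + 12·32257) = (8193151, 774180)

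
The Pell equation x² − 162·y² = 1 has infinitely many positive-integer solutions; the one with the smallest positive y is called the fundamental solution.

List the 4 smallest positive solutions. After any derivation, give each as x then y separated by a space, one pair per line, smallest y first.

19601 1540
768398401 60371080
30122754096401 2366667076620
1180872205318713601 92778082677286160

d=162: √d = [12; 1,2,1,2,12,2,1,2,1,24] (ℓ=10, even), read p_9/q_9
k=0  a_k=12  p_k/q_k = 12/1
k=1  a_k=1  p_k/q_k = 13/1
k=2  a_k=2  p_k/q_k = 38/3
…
k=4  a_k=2  p_k/q_k = 140/11
k=5  a_k=12  p_k/q_k = 1731/136
k=6  a_k=2  p_k/q_k = 3602/283
k=7  a_k=1  p_k/q_k = 5333/419
k=8  a_k=2  p_k/q_k = 14268/1121
k=9  a_k=1  p_k/q_k = 19601/1540
→ (19601, 1540).  Check: 19601²=384199201, 162·1540²=384199200, difference 1.
k=2:  x_2 = 19601·19601+162·1540·1540 = 768398401,  y_2 = 19601·1540+1540·19601 = 60371080
k=3:  x_3 = 19601·768398401+162·1540·60371080 = 30122754096401,  y_3 = 19601·60371080+1540·768398401 = 2366667076620
k=4:  x_4 = 19601·30122754096401+162·1540·2366667076620 = 1180872205318713601,  y_4 = 19601·2366667076620+1540·30122754096401 = 92778082677286160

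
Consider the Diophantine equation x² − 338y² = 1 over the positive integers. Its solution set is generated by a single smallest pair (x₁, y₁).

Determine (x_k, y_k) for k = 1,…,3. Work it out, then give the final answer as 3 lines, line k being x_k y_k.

d=338: √d = [18; 2,1,1,2,36] (ℓ=5, odd), read p_9/q_9
i=0: a=18 ⇒ p=18, q=1
i=1: a=2 ⇒ p=37, q=2
i=2: a=1 ⇒ p=55, q=3
i=3: a=1 ⇒ p=92, q=5
i=4: a=2 ⇒ p=239, q=13
i=5: a=36 ⇒ p=8696, q=473
i=6: a=2 ⇒ p=17631, q=959
i=7: a=1 ⇒ p=26327, q=1432
i=8: a=1 ⇒ p=43958, q=2391
i=9: a=2 ⇒ p=114243, q=6214
fundamental: x₁=114243, y₁=6214  (since 13051463049 − 338·38613796 = 1)
k=2:  x_2 = 114243·114243+338·6214·6214 = 26102926097,  y_2 = 114243·6214+6214·114243 = 1419812004
k=3:  x_3 = 114243·26102926097+338·6214·1419812004 = 5964153172084899,  y_3 = 114243·1419812004+6214·26102926097 = 324407165539730

114243 6214
26102926097 1419812004
5964153172084899 324407165539730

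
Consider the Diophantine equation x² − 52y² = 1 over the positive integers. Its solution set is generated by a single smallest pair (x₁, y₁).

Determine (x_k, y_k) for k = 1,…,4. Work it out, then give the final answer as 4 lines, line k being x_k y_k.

649 90
842401 116820
1093435849 151632270
1419278889601 196818569640

[7; 4,1,2,1,4,14] for √52; ℓ=6 ⇒ convergent index 5
step 0: (7, 1)  from 7·(1,0) + (0,1)
…
step 2: (36, 5)  from 1·(29,4) + (7,1)
step 3: (101, 14)  from 2·(36,5) + (29,4)
step 4: (137, 19)  from 1·(101,14) + (36,5)
step 5: (649, 90)  from 4·(137,19) + (101,14)
(x₁, y₁) = (649, 90);  649² − 52·90² = 1 ✓
n=2: (649,90)∘(649,90) = (649·649+52·90·90, 649·90+90·649) = (842401,116820)
n=3: (842401,116820)∘(649,90) = (649·842401+52·90·116820, 649·116820+90·842401) = (1093435849,151632270)
n=4: (1093435849,151632270)∘(649,90) = (649·1093435849+52·90·151632270, 649·151632270+90·1093435849) = (1419278889601,196818569640)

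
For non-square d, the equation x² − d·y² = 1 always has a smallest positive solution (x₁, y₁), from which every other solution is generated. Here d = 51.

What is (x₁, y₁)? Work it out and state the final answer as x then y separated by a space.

50 7

d=51: √d = [7; 7,14] (ℓ=2, even), read p_1/q_1
step 0: (7, 1)  from 7·(1,0) + (0,1)
step 1: (50, 7)  from 7·(7,1) + (1,0)
→ (50, 7).  Check: 50²=2500, 51·7²=2499, difference 1.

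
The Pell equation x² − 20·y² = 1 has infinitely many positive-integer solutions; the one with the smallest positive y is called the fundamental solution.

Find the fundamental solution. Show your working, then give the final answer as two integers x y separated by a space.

√20 → a₀=4, period (2,8); ℓ=2 even so k=1
k=0  a_k=4  p_k/q_k = 4/1
k=1  a_k=2  p_k/q_k = 9/2
fundamental: x₁=9, y₁=2  (since 81 − 20·4 = 1)

9 2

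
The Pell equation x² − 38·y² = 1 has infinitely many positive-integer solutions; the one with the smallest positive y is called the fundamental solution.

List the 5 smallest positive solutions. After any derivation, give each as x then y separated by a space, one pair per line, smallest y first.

37 6
2737 444
202501 32850
14982337 2430456
1108490437 179820894

d=38: √d = [6; 6,12] (ℓ=2, even), read p_1/q_1
step 0: (6, 1)  from 6·(1,0) + (0,1)
step 1: (37, 6)  from 6·(6,1) + (1,0)
fundamental: x₁=37, y₁=6  (since 1369 − 38·36 = 1)
k=2:  x_2 = 37·37+38·6·6 = 2737,  y_2 = 37·6+6·37 = 444
k=3:  x_3 = 37·2737+38·6·444 = 202501,  y_3 = 37·444+6·2737 = 32850
k=4:  x_4 = 37·202501+38·6·32850 = 14982337,  y_4 = 37·32850+6·202501 = 2430456
k=5:  x_5 = 37·14982337+38·6·2430456 = 1108490437,  y_5 = 37·2430456+6·14982337 = 179820894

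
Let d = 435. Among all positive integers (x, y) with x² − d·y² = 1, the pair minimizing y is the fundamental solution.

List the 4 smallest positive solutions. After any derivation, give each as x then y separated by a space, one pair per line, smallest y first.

146 7
42631 2044
12448106 596841
3634804321 174275528

d=435: √d = [20; 1,5,1,40] (ℓ=4, even), read p_3/q_3
step 0: (20, 1)  from 20·(1,0) + (0,1)
step 1: (21, 1)  from 1·(20,1) + (1,0)
step 2: (125, 6)  from 5·(21,1) + (20,1)
step 3: (146, 7)  from 1·(125,6) + (21,1)
→ (146, 7).  Check: 146²=21316, 435·7²=21315, difference 1.
(146+7√435)^2 = 42631 + 2044√435
(146+7√435)^3 = 12448106 + 596841√435
(146+7√435)^4 = 3634804321 + 174275528√435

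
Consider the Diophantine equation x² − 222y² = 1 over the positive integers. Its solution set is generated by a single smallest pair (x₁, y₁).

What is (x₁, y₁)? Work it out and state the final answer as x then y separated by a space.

149 10

[14; 1,8,1,28] for √222; ℓ=4 ⇒ convergent index 3
i=0: a=14 ⇒ p=14, q=1
i=1: a=1 ⇒ p=15, q=1
i=2: a=8 ⇒ p=134, q=9
i=3: a=1 ⇒ p=149, q=10
fundamental: x₁=149, y₁=10  (since 22201 − 222·100 = 1)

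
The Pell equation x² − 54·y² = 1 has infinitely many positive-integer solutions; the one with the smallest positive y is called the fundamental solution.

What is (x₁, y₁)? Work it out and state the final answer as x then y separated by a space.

485 66

[7; 2,1,6,1,2,14] for √54; ℓ=6 ⇒ convergent index 5
step 0: (7, 1)  from 7·(1,0) + (0,1)
step 1: (15, 2)  from 2·(7,1) + (1,0)
step 2: (22, 3)  from 1·(15,2) + (7,1)
step 3: (147, 20)  from 6·(22,3) + (15,2)
step 4: (169, 23)  from 1·(147,20) + (22,3)
step 5: (485, 66)  from 2·(169,23) + (147,20)
fundamental: x₁=485, y₁=66  (since 235225 − 54·4356 = 1)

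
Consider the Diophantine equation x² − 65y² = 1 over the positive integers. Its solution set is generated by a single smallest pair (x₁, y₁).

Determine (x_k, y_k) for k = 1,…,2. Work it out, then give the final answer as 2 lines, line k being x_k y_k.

129 16
33281 4128

√65 → a₀=8, period (16); ℓ=1 odd so k=1
a_0=8:  p_0=8·1+0=8,  q_0=8·0+1=1
a_1=16:  p_1=16·8+1=129,  q_1=16·1+0=16
→ (129, 16).  Check: 129²=16641, 65·16²=16640, difference 1.
(x_2, y_2) = (129·129 + 65·16·16, 129·16 + 16·129) = (33281, 4128)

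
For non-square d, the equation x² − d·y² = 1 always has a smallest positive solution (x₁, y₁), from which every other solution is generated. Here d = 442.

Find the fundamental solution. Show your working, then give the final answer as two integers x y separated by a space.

√442 = [21; 42, …], period ℓ=1 (odd) → k=1
i=0: a=21 ⇒ p=21, q=1
i=1: a=42 ⇒ p=883, q=42
(x₁, y₁) = (883, 42);  883² − 442·42² = 1 ✓

883 42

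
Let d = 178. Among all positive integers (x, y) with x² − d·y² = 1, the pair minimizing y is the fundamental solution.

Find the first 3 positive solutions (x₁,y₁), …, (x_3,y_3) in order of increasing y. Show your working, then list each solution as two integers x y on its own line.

√178 = [13; 2,1,12,1,2,26, …], period ℓ=6 (even) → k=5
a_0=13:  p_0=13·1+0=13,  q_0=13·0+1=1
a_1=2:  p_1=2·13+1=27,  q_1=2·1+0=2
a_2=1:  p_2=1·27+13=40,  q_2=1·2+1=3
…
a_4=1:  p_4=1·507+40=547,  q_4=1·38+3=41
a_5=2:  p_5=2·547+507=1601,  q_5=2·41+38=120
fundamental: x₁=1601, y₁=120  (since 2563201 − 178·14400 = 1)
n=2: (1601,120)∘(1601,120) = (1601·1601+178·120·120, 1601·120+120·1601) = (5126401,384240)
n=3: (5126401,384240)∘(1601,120) = (1601·5126401+178·120·384240, 1601·384240+120·5126401) = (16414734401,1230336360)

1601 120
5126401 384240
16414734401 1230336360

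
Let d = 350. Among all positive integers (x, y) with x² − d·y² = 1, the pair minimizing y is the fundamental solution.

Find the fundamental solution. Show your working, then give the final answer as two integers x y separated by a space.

d=350: √d = [18; 1,2,2,2,1,36] (ℓ=6, even), read p_5/q_5
k=0  a_k=18  p_k/q_k = 18/1
k=1  a_k=1  p_k/q_k = 19/1
k=2  a_k=2  p_k/q_k = 56/3
…
k=4  a_k=2  p_k/q_k = 318/17
k=5  a_k=1  p_k/q_k = 449/24
(x₁, y₁) = (449, 24);  449² − 350·24² = 1 ✓

449 24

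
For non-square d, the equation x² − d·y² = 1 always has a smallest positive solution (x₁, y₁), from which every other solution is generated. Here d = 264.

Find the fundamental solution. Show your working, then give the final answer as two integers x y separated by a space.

65 4

√264 = [16; 4,32, …], period ℓ=2 (even) → k=1
step 0: (16, 1)  from 16·(1,0) + (0,1)
step 1: (65, 4)  from 4·(16,1) + (1,0)
(x₁, y₁) = (65, 4);  65² − 264·4² = 1 ✓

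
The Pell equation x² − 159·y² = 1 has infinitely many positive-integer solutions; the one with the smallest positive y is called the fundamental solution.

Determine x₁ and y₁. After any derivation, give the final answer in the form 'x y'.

√159 = [12; 1,1,1,1,3,1,1,1,1,24, …], period ℓ=10 (even) → k=9
k=0  a_k=12  p_k/q_k = 12/1
k=1  a_k=1  p_k/q_k = 13/1
k=2  a_k=1  p_k/q_k = 25/2
k=3  a_k=1  p_k/q_k = 38/3
k=4  a_k=1  p_k/q_k = 63/5
…
k=6  a_k=1  p_k/q_k = 290/23
k=7  a_k=1  p_k/q_k = 517/41
k=8  a_k=1  p_k/q_k = 807/64
k=9  a_k=1  p_k/q_k = 1324/105
(x₁, y₁) = (1324, 105);  1324² − 159·105² = 1 ✓

1324 105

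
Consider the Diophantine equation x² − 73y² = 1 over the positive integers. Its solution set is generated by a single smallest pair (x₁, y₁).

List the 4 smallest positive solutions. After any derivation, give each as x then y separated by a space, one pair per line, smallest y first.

[8; 1,1,5,5,1,1,16] for √73; ℓ=7 ⇒ convergent index 13
k=0  a_k=8  p_k/q_k = 8/1
k=1  a_k=1  p_k/q_k = 9/1
k=2  a_k=1  p_k/q_k = 17/2
k=3  a_k=5  p_k/q_k = 94/11
…
k=6  a_k=1  p_k/q_k = 1068/125
…
k=8  a_k=1  p_k/q_k = 18737/2193
…
k=10  a_k=5  p_k/q_k = 200767/23498
k=11  a_k=5  p_k/q_k = 1040241/121751
k=12  a_k=1  p_k/q_k = 1241008/145249
k=13  a_k=1  p_k/q_k = 2281249/267000
fundamental: x₁=2281249, y₁=267000  (since 5204097000001 − 73·71289000000 = 1)
(x_2, y_2) = (2281249·2281249 + 73·267000·267000, 2281249·267000 + 267000·2281249) = (10408194000001, 1218186966000)
(x_3, y_3) = (2281249·10408194000001 + 73·267000·1218186966000, 2281249·1218186966000 + 267000·10408194000001) = (47487364308614281249, 5557975596000801000)
(x_4, y_4) = (2281249·47487364308614281249 + 73·267000·5557975596000801000, 2281249·5557975596000801000 + 267000·47487364308614281249) = (216661004683313632776000001, 25358252540801244373932000)

2281249 267000
10408194000001 1218186966000
47487364308614281249 5557975596000801000
216661004683313632776000001 25358252540801244373932000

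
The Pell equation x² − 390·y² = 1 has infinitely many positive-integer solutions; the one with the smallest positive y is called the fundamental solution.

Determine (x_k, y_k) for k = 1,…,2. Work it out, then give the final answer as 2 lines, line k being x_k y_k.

79 4
12481 632

√390 → a₀=19, period (1,2,1,38); ℓ=4 even so k=3
step 0: (19, 1)  from 19·(1,0) + (0,1)
…
step 2: (59, 3)  from 2·(20,1) + (19,1)
step 3: (79, 4)  from 1·(59,3) + (20,1)
(x₁, y₁) = (79, 4);  79² − 390·4² = 1 ✓
(79+4√390)^2 = 12481 + 632√390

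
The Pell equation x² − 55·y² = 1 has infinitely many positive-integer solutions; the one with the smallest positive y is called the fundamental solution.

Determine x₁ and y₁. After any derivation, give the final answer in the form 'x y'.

89 12

√55 → a₀=7, period (2,2,2,14); ℓ=4 even so k=3
a_0=7:  p_0=7·1+0=7,  q_0=7·0+1=1
a_1=2:  p_1=2·7+1=15,  q_1=2·1+0=2
a_2=2:  p_2=2·15+7=37,  q_2=2·2+1=5
a_3=2:  p_3=2·37+15=89,  q_3=2·5+2=12
(x₁, y₁) = (89, 12);  89² − 55·12² = 1 ✓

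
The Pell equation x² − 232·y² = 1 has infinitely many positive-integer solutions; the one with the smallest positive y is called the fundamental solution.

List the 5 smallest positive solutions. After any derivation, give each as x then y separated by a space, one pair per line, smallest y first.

19603 1287
768555217 50458122
30131975818099 1978261129845
1181354243155834177 77559705806244948
46316174427035658925363 3040805823861378301443

[15; 4,3,7,3,4,30] for √232; ℓ=6 ⇒ convergent index 5
k=0  a_k=15  p_k/q_k = 15/1
…
k=2  a_k=3  p_k/q_k = 198/13
…
k=4  a_k=3  p_k/q_k = 4539/298
k=5  a_k=4  p_k/q_k = 19603/1287
(x₁, y₁) = (19603, 1287);  19603² − 232·1287² = 1 ✓
(x_2, y_2) = (19603·19603 + 232·1287·1287, 19603·1287 + 1287·19603) = (768555217, 50458122)
(x_3, y_3) = (19603·768555217 + 232·1287·50458122, 19603·50458122 + 1287·768555217) = (30131975818099, 1978261129845)
(x_4, y_4) = (19603·30131975818099 + 232·1287·1978261129845, 19603·1978261129845 + 1287·30131975818099) = (1181354243155834177, 77559705806244948)
(x_5, y_5) = (19603·1181354243155834177 + 232·1287·77559705806244948, 19603·77559705806244948 + 1287·1181354243155834177) = (46316174427035658925363, 3040805823861378301443)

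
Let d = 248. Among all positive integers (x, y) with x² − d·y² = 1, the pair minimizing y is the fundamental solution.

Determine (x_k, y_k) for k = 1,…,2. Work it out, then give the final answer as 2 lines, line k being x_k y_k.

√248 → a₀=15, period (1,2,1,30); ℓ=4 even so k=3
k=0  a_k=15  p_k/q_k = 15/1
k=1  a_k=1  p_k/q_k = 16/1
k=2  a_k=2  p_k/q_k = 47/3
k=3  a_k=1  p_k/q_k = 63/4
fundamental: x₁=63, y₁=4  (since 3969 − 248·16 = 1)
(x_2, y_2) = (63·63 + 248·4·4, 63·4 + 4·63) = (7937, 504)

63 4
7937 504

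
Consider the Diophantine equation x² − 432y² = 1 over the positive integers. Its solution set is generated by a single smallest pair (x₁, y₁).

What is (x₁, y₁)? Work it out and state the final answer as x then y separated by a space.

d=432: √d = [20; 1,3,1,1,1,3,1,40] (ℓ=8, even), read p_7/q_7
i=0: a=20 ⇒ p=20, q=1
i=1: a=1 ⇒ p=21, q=1
…
i=3: a=1 ⇒ p=104, q=5
i=4: a=1 ⇒ p=187, q=9
i=5: a=1 ⇒ p=291, q=14
i=6: a=3 ⇒ p=1060, q=51
i=7: a=1 ⇒ p=1351, q=65
fundamental: x₁=1351, y₁=65  (since 1825201 − 432·4225 = 1)

1351 65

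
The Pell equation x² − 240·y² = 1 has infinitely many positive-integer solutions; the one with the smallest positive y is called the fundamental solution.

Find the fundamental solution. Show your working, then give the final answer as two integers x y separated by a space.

√240 = [15; 2,30, …], period ℓ=2 (even) → k=1
i=0: a=15 ⇒ p=15, q=1
i=1: a=2 ⇒ p=31, q=2
fundamental: x₁=31, y₁=2  (since 961 − 240·4 = 1)

31 2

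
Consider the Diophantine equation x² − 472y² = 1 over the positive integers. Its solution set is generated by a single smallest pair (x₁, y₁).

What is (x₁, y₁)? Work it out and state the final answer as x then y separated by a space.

306917 14127

[21; 1,2,1,1,1,…,2,1,42] for √472; ℓ=14 ⇒ convergent index 13
step 0: (21, 1)  from 21·(1,0) + (0,1)
step 1: (22, 1)  from 1·(21,1) + (1,0)
step 2: (65, 3)  from 2·(22,1) + (21,1)
…
step 4: (152, 7)  from 1·(87,4) + (65,3)
…
step 10: (54227, 2496)  from 1·(30003,1381) + (24224,1115)
step 11: (84230, 3877)  from 1·(54227,2496) + (30003,1381)
step 12: (222687, 10250)  from 2·(84230,3877) + (54227,2496)
step 13: (306917, 14127)  from 1·(222687,10250) + (84230,3877)
→ (306917, 14127).  Check: 306917²=94198044889, 472·14127²=94198044888, difference 1.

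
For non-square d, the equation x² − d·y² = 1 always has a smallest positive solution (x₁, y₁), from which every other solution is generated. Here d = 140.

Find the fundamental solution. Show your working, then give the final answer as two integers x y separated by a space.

d=140: √d = [11; 1,4,1,22] (ℓ=4, even), read p_3/q_3
k=0  a_k=11  p_k/q_k = 11/1
…
k=2  a_k=4  p_k/q_k = 59/5
k=3  a_k=1  p_k/q_k = 71/6
→ (71, 6).  Check: 71²=5041, 140·6²=5040, difference 1.

71 6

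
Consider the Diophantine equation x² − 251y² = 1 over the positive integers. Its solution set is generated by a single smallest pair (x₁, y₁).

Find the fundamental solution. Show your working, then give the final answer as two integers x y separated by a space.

3674890 231957

√251 → a₀=15, period (1,5,2,1,2,…,5,1,30); ℓ=14 even so k=13
k=0  a_k=15  p_k/q_k = 15/1
k=1  a_k=1  p_k/q_k = 16/1
k=2  a_k=5  p_k/q_k = 95/6
k=3  a_k=2  p_k/q_k = 206/13
…
k=5  a_k=2  p_k/q_k = 808/51
k=6  a_k=2  p_k/q_k = 1917/121
…
k=8  a_k=2  p_k/q_k = 61043/3853
k=9  a_k=2  p_k/q_k = 151649/9572
…
k=11  a_k=2  p_k/q_k = 577033/36422
k=12  a_k=5  p_k/q_k = 3097857/195535
k=13  a_k=1  p_k/q_k = 3674890/231957
→ (3674890, 231957).  Check: 3674890²=13504816512100, 251·231957²=13504816512099, difference 1.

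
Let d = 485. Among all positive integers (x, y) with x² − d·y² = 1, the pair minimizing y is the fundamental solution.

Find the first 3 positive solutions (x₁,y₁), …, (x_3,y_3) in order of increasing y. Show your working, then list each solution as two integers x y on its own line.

d=485: √d = [22; 44] (ℓ=1, odd), read p_1/q_1
i=0: a=22 ⇒ p=22, q=1
i=1: a=44 ⇒ p=969, q=44
(x₁, y₁) = (969, 44);  969² − 485·44² = 1 ✓
(x_2, y_2) = (969·969 + 485·44·44, 969·44 + 44·969) = (1877921, 85272)
(x_3, y_3) = (969·1877921 + 485·44·85272, 969·85272 + 44·1877921) = (3639409929, 165257092)

969 44
1877921 85272
3639409929 165257092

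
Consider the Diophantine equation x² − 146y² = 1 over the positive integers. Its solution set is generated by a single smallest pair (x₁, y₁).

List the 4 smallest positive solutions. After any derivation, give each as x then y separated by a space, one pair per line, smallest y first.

145 12
42049 3480
12194065 1009188
3536236801 292661040

√146 = [12; 12,24, …], period ℓ=2 (even) → k=1
a_0=12:  p_0=12·1+0=12,  q_0=12·0+1=1
a_1=12:  p_1=12·12+1=145,  q_1=12·1+0=12
(x₁, y₁) = (145, 12);  145² − 146·12² = 1 ✓
(x_2, y_2) = (145·145 + 146·12·12, 145·12 + 12·145) = (42049, 3480)
(x_3, y_3) = (145·42049 + 146·12·3480, 145·3480 + 12·42049) = (12194065, 1009188)
(x_4, y_4) = (145·12194065 + 146·12·1009188, 145·1009188 + 12·12194065) = (3536236801, 292661040)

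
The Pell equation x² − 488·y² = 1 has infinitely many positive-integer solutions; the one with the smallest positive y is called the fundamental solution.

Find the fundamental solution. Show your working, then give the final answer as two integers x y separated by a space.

d=488: √d = [22; 11,44] (ℓ=2, even), read p_1/q_1
a_0=22:  p_0=22·1+0=22,  q_0=22·0+1=1
a_1=11:  p_1=11·22+1=243,  q_1=11·1+0=11
→ (243, 11).  Check: 243²=59049, 488·11²=59048, difference 1.

243 11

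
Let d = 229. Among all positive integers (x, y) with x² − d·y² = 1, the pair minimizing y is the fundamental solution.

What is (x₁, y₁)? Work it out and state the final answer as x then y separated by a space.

√229 → a₀=15, period (7,1,1,7,30); ℓ=5 odd so k=9
i=0: a=15 ⇒ p=15, q=1
…
i=2: a=1 ⇒ p=121, q=8
i=3: a=1 ⇒ p=227, q=15
i=4: a=7 ⇒ p=1710, q=113
i=5: a=30 ⇒ p=51527, q=3405
…
i=7: a=1 ⇒ p=413926, q=27353
i=8: a=1 ⇒ p=776325, q=51301
i=9: a=7 ⇒ p=5848201, q=386460
(x₁, y₁) = (5848201, 386460);  5848201² − 229·386460² = 1 ✓

5848201 386460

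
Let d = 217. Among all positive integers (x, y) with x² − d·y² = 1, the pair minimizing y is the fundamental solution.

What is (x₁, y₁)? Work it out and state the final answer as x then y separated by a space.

[14; 1,2,1,2,1,…,2,1,28] for √217; ℓ=16 ⇒ convergent index 15
k=0  a_k=14  p_k/q_k = 14/1
…
k=9  a_k=9  p_k/q_k = 139163/9447
…
k=13  a_k=1  p_k/q_k = 1034361/70217
k=14  a_k=2  p_k/q_k = 2809702/190735
k=15  a_k=1  p_k/q_k = 3844063/260952
(x₁, y₁) = (3844063, 260952);  3844063² − 217·260952² = 1 ✓

3844063 260952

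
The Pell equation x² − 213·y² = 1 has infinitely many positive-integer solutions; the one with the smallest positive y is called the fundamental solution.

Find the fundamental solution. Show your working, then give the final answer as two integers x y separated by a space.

√213 = [14; 1,1,2,6,1,8,1,6,2,1,1,28, …], period ℓ=12 (even) → k=11
step 0: (14, 1)  from 14·(1,0) + (0,1)
step 1: (15, 1)  from 1·(14,1) + (1,0)
…
step 3: (73, 5)  from 2·(29,2) + (15,1)
step 4: (467, 32)  from 6·(73,5) + (29,2)
…
step 6: (4787, 328)  from 8·(540,37) + (467,32)
…
step 8: (36749, 2518)  from 6·(5327,365) + (4787,328)
step 9: (78825, 5401)  from 2·(36749,2518) + (5327,365)
step 10: (115574, 7919)  from 1·(78825,5401) + (36749,2518)
step 11: (194399, 13320)  from 1·(115574,7919) + (78825,5401)
→ (194399, 13320).  Check: 194399²=37790971201, 213·13320²=37790971200, difference 1.

194399 13320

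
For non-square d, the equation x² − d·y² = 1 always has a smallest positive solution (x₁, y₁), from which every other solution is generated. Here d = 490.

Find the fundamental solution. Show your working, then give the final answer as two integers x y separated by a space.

1039681 46968

√490 = [22; 7,2,1,4,4,4,1,2,7,44, …], period ℓ=10 (even) → k=9
i=0: a=22 ⇒ p=22, q=1
i=1: a=7 ⇒ p=155, q=7
i=2: a=2 ⇒ p=332, q=15
i=3: a=1 ⇒ p=487, q=22
i=4: a=4 ⇒ p=2280, q=103
i=5: a=4 ⇒ p=9607, q=434
i=6: a=4 ⇒ p=40708, q=1839
…
i=8: a=2 ⇒ p=141338, q=6385
i=9: a=7 ⇒ p=1039681, q=46968
fundamental: x₁=1039681, y₁=46968  (since 1080936581761 − 490·2205993024 = 1)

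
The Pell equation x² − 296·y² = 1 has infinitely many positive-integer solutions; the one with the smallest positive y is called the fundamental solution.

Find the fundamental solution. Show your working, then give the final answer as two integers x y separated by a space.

√296 = [17; 4,1,7,1,4,34, …], period ℓ=6 (even) → k=5
a_0=17:  p_0=17·1+0=17,  q_0=17·0+1=1
…
a_4=1:  p_4=1·671+86=757,  q_4=1·39+5=44
a_5=4:  p_5=4·757+671=3699,  q_5=4·44+39=215
(x₁, y₁) = (3699, 215);  3699² − 296·215² = 1 ✓

3699 215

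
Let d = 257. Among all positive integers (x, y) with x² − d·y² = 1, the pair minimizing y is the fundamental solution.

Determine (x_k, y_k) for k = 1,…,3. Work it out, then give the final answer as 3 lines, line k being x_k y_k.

d=257: √d = [16; 32] (ℓ=1, odd), read p_1/q_1
k=0  a_k=16  p_k/q_k = 16/1
k=1  a_k=32  p_k/q_k = 513/32
(x₁, y₁) = (513, 32);  513² − 257·32² = 1 ✓
n=2: (513,32)∘(513,32) = (513·513+257·32·32, 513·32+32·513) = (526337,32832)
n=3: (526337,32832)∘(513,32) = (513·526337+257·32·32832, 513·32832+32·526337) = (540021249,33685600)

513 32
526337 32832
540021249 33685600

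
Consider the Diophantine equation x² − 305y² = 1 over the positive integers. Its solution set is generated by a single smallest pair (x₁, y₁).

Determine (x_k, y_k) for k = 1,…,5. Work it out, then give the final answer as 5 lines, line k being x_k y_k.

√305 = [17; 2,6,2,34, …], period ℓ=4 (even) → k=3
k=0  a_k=17  p_k/q_k = 17/1
k=1  a_k=2  p_k/q_k = 35/2
k=2  a_k=6  p_k/q_k = 227/13
k=3  a_k=2  p_k/q_k = 489/28
(x₁, y₁) = (489, 28);  489² − 305·28² = 1 ✓
(489+28√305)^2 = 478241 + 27384√305
(489+28√305)^3 = 467719209 + 26781524√305
(489+28√305)^4 = 457428908161 + 26192303088√305
(489+28√305)^5 = 447365004462249 + 25616045638540√305

489 28
478241 27384
467719209 26781524
457428908161 26192303088
447365004462249 25616045638540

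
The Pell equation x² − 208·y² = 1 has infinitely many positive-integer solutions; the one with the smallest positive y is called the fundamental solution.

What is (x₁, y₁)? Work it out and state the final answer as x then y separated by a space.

649 45

[14; 2,2,1,2,2,28] for √208; ℓ=6 ⇒ convergent index 5
k=0  a_k=14  p_k/q_k = 14/1
…
k=3  a_k=1  p_k/q_k = 101/7
k=4  a_k=2  p_k/q_k = 274/19
k=5  a_k=2  p_k/q_k = 649/45
fundamental: x₁=649, y₁=45  (since 421201 − 208·2025 = 1)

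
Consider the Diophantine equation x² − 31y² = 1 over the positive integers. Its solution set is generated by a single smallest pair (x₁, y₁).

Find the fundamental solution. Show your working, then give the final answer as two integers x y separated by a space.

1520 273

d=31: √d = [5; 1,1,3,5,3,1,1,10] (ℓ=8, even), read p_7/q_7
step 0: (5, 1)  from 5·(1,0) + (0,1)
step 1: (6, 1)  from 1·(5,1) + (1,0)
step 2: (11, 2)  from 1·(6,1) + (5,1)
step 3: (39, 7)  from 3·(11,2) + (6,1)
…
step 5: (657, 118)  from 3·(206,37) + (39,7)
step 6: (863, 155)  from 1·(657,118) + (206,37)
step 7: (1520, 273)  from 1·(863,155) + (657,118)
→ (1520, 273).  Check: 1520²=2310400, 31·273²=2310399, difference 1.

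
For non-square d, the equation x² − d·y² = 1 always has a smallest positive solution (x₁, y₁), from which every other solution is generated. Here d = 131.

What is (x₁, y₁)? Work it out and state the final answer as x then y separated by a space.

d=131: √d = [11; 2,4,11,4,2,22] (ℓ=6, even), read p_5/q_5
i=0: a=11 ⇒ p=11, q=1
…
i=2: a=4 ⇒ p=103, q=9
…
i=4: a=4 ⇒ p=4727, q=413
i=5: a=2 ⇒ p=10610, q=927
→ (10610, 927).  Check: 10610²=112572100, 131·927²=112572099, difference 1.

10610 927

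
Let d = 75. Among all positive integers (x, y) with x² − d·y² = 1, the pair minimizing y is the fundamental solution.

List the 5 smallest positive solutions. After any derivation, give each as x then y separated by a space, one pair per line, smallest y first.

√75 = [8; 1,1,1,16, …], period ℓ=4 (even) → k=3
step 0: (8, 1)  from 8·(1,0) + (0,1)
step 1: (9, 1)  from 1·(8,1) + (1,0)
step 2: (17, 2)  from 1·(9,1) + (8,1)
step 3: (26, 3)  from 1·(17,2) + (9,1)
(x₁, y₁) = (26, 3);  26² − 75·3² = 1 ✓
k=2:  x_2 = 26·26+75·3·3 = 1351,  y_2 = 26·3+3·26 = 156
k=3:  x_3 = 26·1351+75·3·156 = 70226,  y_3 = 26·156+3·1351 = 8109
k=4:  x_4 = 26·70226+75·3·8109 = 3650401,  y_4 = 26·8109+3·70226 = 421512
k=5:  x_5 = 26·3650401+75·3·421512 = 189750626,  y_5 = 26·421512+3·3650401 = 21910515

26 3
1351 156
70226 8109
3650401 421512
189750626 21910515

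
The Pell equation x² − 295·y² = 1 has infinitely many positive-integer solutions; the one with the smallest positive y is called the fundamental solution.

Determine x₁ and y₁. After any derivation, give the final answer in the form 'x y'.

2024999 117900

√295 = [17; 5,1,2,3,2,6,2,3,2,1,5,34, …], period ℓ=12 (even) → k=11
i=0: a=17 ⇒ p=17, q=1
i=1: a=5 ⇒ p=86, q=5
…
i=3: a=2 ⇒ p=292, q=17
i=4: a=3 ⇒ p=979, q=57
i=5: a=2 ⇒ p=2250, q=131
…
i=8: a=3 ⇒ p=108103, q=6294
…
i=10: a=1 ⇒ p=355517, q=20699
i=11: a=5 ⇒ p=2024999, q=117900
→ (2024999, 117900).  Check: 2024999²=4100620950001, 295·117900²=4100620950000, difference 1.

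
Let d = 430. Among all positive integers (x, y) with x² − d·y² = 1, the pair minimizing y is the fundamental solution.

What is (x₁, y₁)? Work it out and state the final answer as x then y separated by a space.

2862251 138030

d=430: √d = [20; 1,2,1,3,1,…,2,1,40] (ℓ=14, even), read p_13/q_13
i=0: a=20 ⇒ p=20, q=1
i=1: a=1 ⇒ p=21, q=1
i=2: a=2 ⇒ p=62, q=3
i=3: a=1 ⇒ p=83, q=4
i=4: a=3 ⇒ p=311, q=15
…
i=6: a=6 ⇒ p=2675, q=129
i=7: a=8 ⇒ p=21794, q=1051
i=8: a=6 ⇒ p=133439, q=6435
i=9: a=1 ⇒ p=155233, q=7486
i=10: a=3 ⇒ p=599138, q=28893
i=11: a=1 ⇒ p=754371, q=36379
i=12: a=2 ⇒ p=2107880, q=101651
i=13: a=1 ⇒ p=2862251, q=138030
fundamental: x₁=2862251, y₁=138030  (since 8192480787001 − 430·19052280900 = 1)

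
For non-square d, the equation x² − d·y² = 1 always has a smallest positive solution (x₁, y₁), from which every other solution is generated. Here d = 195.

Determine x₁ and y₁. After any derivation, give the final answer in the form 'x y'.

√195 = [13; 1,26, …], period ℓ=2 (even) → k=1
i=0: a=13 ⇒ p=13, q=1
i=1: a=1 ⇒ p=14, q=1
→ (14, 1).  Check: 14²=196, 195·1²=195, difference 1.

14 1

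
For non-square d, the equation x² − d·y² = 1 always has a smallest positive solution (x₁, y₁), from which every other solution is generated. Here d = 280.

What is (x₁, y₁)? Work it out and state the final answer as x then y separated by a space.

√280 = [16; 1,2,1,2,1,32, …], period ℓ=6 (even) → k=5
step 0: (16, 1)  from 16·(1,0) + (0,1)
…
step 3: (67, 4)  from 1·(50,3) + (17,1)
step 4: (184, 11)  from 2·(67,4) + (50,3)
step 5: (251, 15)  from 1·(184,11) + (67,4)
(x₁, y₁) = (251, 15);  251² − 280·15² = 1 ✓

251 15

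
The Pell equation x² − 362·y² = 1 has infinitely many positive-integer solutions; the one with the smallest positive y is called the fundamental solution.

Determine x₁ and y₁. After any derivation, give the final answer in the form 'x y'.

[19; 38] for √362; ℓ=1 ⇒ convergent index 1
i=0: a=19 ⇒ p=19, q=1
i=1: a=38 ⇒ p=723, q=38
→ (723, 38).  Check: 723²=522729, 362·38²=522728, difference 1.

723 38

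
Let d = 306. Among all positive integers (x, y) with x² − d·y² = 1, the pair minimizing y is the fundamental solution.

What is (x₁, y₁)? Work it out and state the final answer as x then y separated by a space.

35 2

√306 → a₀=17, period (2,34); ℓ=2 even so k=1
a_0=17:  p_0=17·1+0=17,  q_0=17·0+1=1
a_1=2:  p_1=2·17+1=35,  q_1=2·1+0=2
→ (35, 2).  Check: 35²=1225, 306·2²=1224, difference 1.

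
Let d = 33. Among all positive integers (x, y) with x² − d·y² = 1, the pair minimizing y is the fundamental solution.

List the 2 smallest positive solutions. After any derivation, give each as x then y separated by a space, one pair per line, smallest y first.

23 4
1057 184

[5; 1,2,1,10] for √33; ℓ=4 ⇒ convergent index 3
step 0: (5, 1)  from 5·(1,0) + (0,1)
…
step 2: (17, 3)  from 2·(6,1) + (5,1)
step 3: (23, 4)  from 1·(17,3) + (6,1)
→ (23, 4).  Check: 23²=529, 33·4²=528, difference 1.
k=2:  x_2 = 23·23+33·4·4 = 1057,  y_2 = 23·4+4·23 = 184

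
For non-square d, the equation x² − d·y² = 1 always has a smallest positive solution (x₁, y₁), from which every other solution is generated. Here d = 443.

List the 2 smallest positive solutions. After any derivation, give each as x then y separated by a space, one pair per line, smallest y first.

442 21
390727 18564

d=443: √d = [21; 21,42] (ℓ=2, even), read p_1/q_1
step 0: (21, 1)  from 21·(1,0) + (0,1)
step 1: (442, 21)  from 21·(21,1) + (1,0)
fundamental: x₁=442, y₁=21  (since 195364 − 443·441 = 1)
k=2:  x_2 = 442·442+443·21·21 = 390727,  y_2 = 442·21+21·442 = 18564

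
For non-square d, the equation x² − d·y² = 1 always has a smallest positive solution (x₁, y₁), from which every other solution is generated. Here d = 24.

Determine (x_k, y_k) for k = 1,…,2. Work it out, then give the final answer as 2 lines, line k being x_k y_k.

d=24: √d = [4; 1,8] (ℓ=2, even), read p_1/q_1
step 0: (4, 1)  from 4·(1,0) + (0,1)
step 1: (5, 1)  from 1·(4,1) + (1,0)
(x₁, y₁) = (5, 1);  5² − 24·1² = 1 ✓
(5+1√24)^2 = 49 + 10√24

5 1
49 10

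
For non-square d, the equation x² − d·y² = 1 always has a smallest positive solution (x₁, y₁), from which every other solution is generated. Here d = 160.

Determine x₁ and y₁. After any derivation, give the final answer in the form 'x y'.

d=160: √d = [12; 1,1,1,5,1,1,1,24] (ℓ=8, even), read p_7/q_7
i=0: a=12 ⇒ p=12, q=1
…
i=2: a=1 ⇒ p=25, q=2
i=3: a=1 ⇒ p=38, q=3
i=4: a=5 ⇒ p=215, q=17
…
i=6: a=1 ⇒ p=468, q=37
i=7: a=1 ⇒ p=721, q=57
(x₁, y₁) = (721, 57);  721² − 160·57² = 1 ✓

721 57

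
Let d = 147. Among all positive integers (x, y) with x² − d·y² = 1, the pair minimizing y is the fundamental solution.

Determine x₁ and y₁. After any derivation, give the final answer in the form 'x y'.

97 8

√147 → a₀=12, period (8,24); ℓ=2 even so k=1
step 0: (12, 1)  from 12·(1,0) + (0,1)
step 1: (97, 8)  from 8·(12,1) + (1,0)
fundamental: x₁=97, y₁=8  (since 9409 − 147·64 = 1)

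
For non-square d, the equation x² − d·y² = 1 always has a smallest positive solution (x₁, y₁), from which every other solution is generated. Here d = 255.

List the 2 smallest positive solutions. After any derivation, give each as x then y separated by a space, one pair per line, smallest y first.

[15; 1,30] for √255; ℓ=2 ⇒ convergent index 1
a_0=15:  p_0=15·1+0=15,  q_0=15·0+1=1
a_1=1:  p_1=1·15+1=16,  q_1=1·1+0=1
→ (16, 1).  Check: 16²=256, 255·1²=255, difference 1.
(16+1√255)^2 = 511 + 32√255

16 1
511 32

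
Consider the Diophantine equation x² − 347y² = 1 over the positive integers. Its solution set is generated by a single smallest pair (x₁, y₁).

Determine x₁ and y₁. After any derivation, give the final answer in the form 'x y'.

641602 34443

√347 → a₀=18, period (1,1,1,2,4,…,1,1,36); ℓ=14 even so k=13
step 0: (18, 1)  from 18·(1,0) + (0,1)
…
step 3: (56, 3)  from 1·(37,2) + (19,1)
step 4: (149, 8)  from 2·(56,3) + (37,2)
…
step 6: (801, 43)  from 1·(652,35) + (149,8)
…
step 8: (15070, 809)  from 1·(14269,766) + (801,43)
step 9: (74549, 4002)  from 4·(15070,809) + (14269,766)
step 10: (164168, 8813)  from 2·(74549,4002) + (15070,809)
…
step 12: (402885, 21628)  from 1·(238717,12815) + (164168,8813)
step 13: (641602, 34443)  from 1·(402885,21628) + (238717,12815)
fundamental: x₁=641602, y₁=34443  (since 411653126404 − 347·1186320249 = 1)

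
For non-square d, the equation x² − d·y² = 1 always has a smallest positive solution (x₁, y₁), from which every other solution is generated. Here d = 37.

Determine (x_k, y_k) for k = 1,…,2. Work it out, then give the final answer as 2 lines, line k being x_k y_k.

73 12
10657 1752

d=37: √d = [6; 12] (ℓ=1, odd), read p_1/q_1
i=0: a=6 ⇒ p=6, q=1
i=1: a=12 ⇒ p=73, q=12
(x₁, y₁) = (73, 12);  73² − 37·12² = 1 ✓
(x_2, y_2) = (73·73 + 37·12·12, 73·12 + 12·73) = (10657, 1752)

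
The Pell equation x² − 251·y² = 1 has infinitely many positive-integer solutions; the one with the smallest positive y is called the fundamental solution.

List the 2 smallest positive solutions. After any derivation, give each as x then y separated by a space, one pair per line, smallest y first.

[15; 1,5,2,1,2,…,5,1,30] for √251; ℓ=14 ⇒ convergent index 13
a_0=15:  p_0=15·1+0=15,  q_0=15·0+1=1
a_1=1:  p_1=1·15+1=16,  q_1=1·1+0=1
a_2=5:  p_2=5·16+15=95,  q_2=5·1+1=6
a_3=2:  p_3=2·95+16=206,  q_3=2·6+1=13
a_4=1:  p_4=1·206+95=301,  q_4=1·13+6=19
…
a_7=15:  p_7=15·1917+808=29563,  q_7=15·121+51=1866
a_8=2:  p_8=2·29563+1917=61043,  q_8=2·1866+121=3853
a_9=2:  p_9=2·61043+29563=151649,  q_9=2·3853+1866=9572
a_10=1:  p_10=1·151649+61043=212692,  q_10=1·9572+3853=13425
a_11=2:  p_11=2·212692+151649=577033,  q_11=2·13425+9572=36422
a_12=5:  p_12=5·577033+212692=3097857,  q_12=5·36422+13425=195535
a_13=1:  p_13=1·3097857+577033=3674890,  q_13=1·195535+36422=231957
(x₁, y₁) = (3674890, 231957);  3674890² − 251·231957² = 1 ✓
(3674890+231957√251)^2 = 27009633024199 + 1704832919460√251

3674890 231957
27009633024199 1704832919460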